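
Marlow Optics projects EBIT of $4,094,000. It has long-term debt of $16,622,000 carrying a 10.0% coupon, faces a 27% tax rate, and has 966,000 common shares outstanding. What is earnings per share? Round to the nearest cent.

Interest = $1,662,200.00, so EBT = $4,094,000 − $1,662,200.00 = $2,431,800.00.
After tax at 27%: net income = $2,431,800.00 × 0.73 = $1,775,214.00.
Per share: $1,775,214.00 / 966,000 shares = $1.84.

$1.84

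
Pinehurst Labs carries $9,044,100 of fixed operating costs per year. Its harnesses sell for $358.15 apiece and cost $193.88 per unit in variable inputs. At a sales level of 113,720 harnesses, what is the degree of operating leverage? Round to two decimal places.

Total contribution margin = 113,720 × $164.27 = $18,680,784.40.
EBIT = $18,680,784.40 − $9,044,100 = $9,636,684.40.
DOL = contribution ÷ EBIT = $18,680,784.40 ÷ $9,636,684.40 = 1.9385.

1.94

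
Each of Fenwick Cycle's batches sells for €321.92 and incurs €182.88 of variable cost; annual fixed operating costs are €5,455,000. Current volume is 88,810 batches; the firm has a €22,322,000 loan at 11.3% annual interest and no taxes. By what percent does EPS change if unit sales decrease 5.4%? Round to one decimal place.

Contribution at this volume is 88,810 × €139.04 = €12,348,142.40.
Subtracting fixed costs: EBIT = €12,348,142.40 − €5,455,000 = €6,893,142.40.
Interest = €2,522,386.00, so EBIT − I = €4,370,756.40.
Degree of combined leverage = contribution ÷ (EBIT − I) = €12,348,142.40 ÷ €4,370,756.40 = 2.8252.
EPS therefore changes by 2.8252 × (-5.4%) = -15.3%.

-15.3%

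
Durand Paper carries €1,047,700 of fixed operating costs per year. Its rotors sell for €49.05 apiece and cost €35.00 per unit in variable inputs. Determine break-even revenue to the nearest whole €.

Contribution margin per unit = €49.05 − €35.00 = €14.05, a CM ratio of €14.05 ÷ €49.05 = 0.2864.
Break-even sales = FC ÷ CM ratio = €1,047,700 × €49.05 / €14.05 = €3,657,629.

€3,657,629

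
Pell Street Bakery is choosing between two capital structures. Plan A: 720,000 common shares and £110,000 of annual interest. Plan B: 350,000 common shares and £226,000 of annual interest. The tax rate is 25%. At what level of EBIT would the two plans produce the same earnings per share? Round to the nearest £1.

£335,730

Set EPS_A = EPS_B: (EBIT − £110,000)(1 − 0.25) ÷ 720,000 = (EBIT − £226,000)(1 − 0.25) ÷ 350,000.
Cancelling (1 − t) and cross-multiplying: 350,000·(EBIT − 110,000) = 720,000·(EBIT − 226,000).
Solving, EBIT = (226,000·720,000 − 110,000·350,000) / (720,000 − 350,000) = 124,220,000,000 / 370,000 = 335,729.73.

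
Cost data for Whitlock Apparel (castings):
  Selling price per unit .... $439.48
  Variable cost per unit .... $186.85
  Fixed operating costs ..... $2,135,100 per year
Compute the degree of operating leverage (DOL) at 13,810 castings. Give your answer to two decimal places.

2.58

Total contribution margin = 13,810 × $252.63 = $3,488,820.30.
Operating income = contribution − fixed costs = $3,488,820.30 − $2,135,100 = $1,353,720.30.
Degree of operating leverage = $3,488,820.30 / $1,353,720.30 = 2.5772.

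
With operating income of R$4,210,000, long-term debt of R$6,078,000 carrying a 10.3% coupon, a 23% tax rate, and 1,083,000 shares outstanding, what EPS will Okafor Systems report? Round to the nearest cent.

Interest = R$626,034.00, so EBT = R$4,210,000 − R$626,034.00 = R$3,583,966.00.
After tax at 23%: net income = R$3,583,966.00 × 0.77 = R$2,759,653.82.
Per share: R$2,759,653.82 / 1,083,000 shares = R$2.55.

R$2.55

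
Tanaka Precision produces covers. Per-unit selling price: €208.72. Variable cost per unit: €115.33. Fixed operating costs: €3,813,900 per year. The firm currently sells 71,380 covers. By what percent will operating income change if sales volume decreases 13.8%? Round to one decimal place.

-32.3%

At 71,380 units, contribution = 71,380 × €93.39 = €6,666,178.20.
Subtracting fixed costs: EBIT = €6,666,178.20 − €3,813,900 = €2,852,278.20.
So DOL = total CM / EBIT = €6,666,178.20 / €2,852,278.20 = 2.3371.
Operating income changes by 2.3371 × -13.8% = -32.3%.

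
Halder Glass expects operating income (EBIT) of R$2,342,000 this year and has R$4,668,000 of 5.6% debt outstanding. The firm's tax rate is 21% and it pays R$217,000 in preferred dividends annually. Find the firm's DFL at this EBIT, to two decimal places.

1.30

Annual interest charges come to R$261,408.00.
Pre-tax preferred-dividend burden = R$217,000 ÷ (1 − 0.21) = R$274,683.54.
DFL = EBIT ÷ [EBIT − I − D_p/(1−t)] = R$2,342,000 ÷ [R$2,342,000 − R$261,408.00 − R$274,683.54] = R$2,342,000 ÷ R$1,805,908.46 = 1.2969.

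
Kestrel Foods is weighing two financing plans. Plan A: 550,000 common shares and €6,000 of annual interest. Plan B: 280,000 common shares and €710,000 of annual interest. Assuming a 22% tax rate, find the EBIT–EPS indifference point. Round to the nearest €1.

€1,440,074

Set EPS_A = EPS_B: (EBIT − €6,000)(1 − 0.22) ÷ 550,000 = (EBIT − €710,000)(1 − 0.22) ÷ 280,000.
The (1 − t) factor cancels: (EBIT − 6,000) × 280,000 = (EBIT − 710,000) × 550,000.
EBIT × (550,000 − 280,000) = 710,000 × 550,000 − 6,000 × 280,000 = 388,820,000,000, so EBIT = 388,820,000,000 ÷ 270,000 = 1,440,074.07.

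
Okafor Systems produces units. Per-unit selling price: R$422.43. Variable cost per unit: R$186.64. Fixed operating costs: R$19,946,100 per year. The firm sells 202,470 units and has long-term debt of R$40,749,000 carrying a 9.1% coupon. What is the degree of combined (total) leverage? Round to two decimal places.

Contribution at this volume is 202,470 × R$235.79 = R$47,740,401.30.
Operating income = contribution − fixed costs = R$47,740,401.30 − R$19,946,100 = R$27,794,301.30. Interest = R$3,708,159.00, so EBIT − I = R$24,086,142.30.
DCL = contribution ÷ (EBIT − I) = R$47,740,401.30 ÷ R$24,086,142.30 = 1.9821.

1.98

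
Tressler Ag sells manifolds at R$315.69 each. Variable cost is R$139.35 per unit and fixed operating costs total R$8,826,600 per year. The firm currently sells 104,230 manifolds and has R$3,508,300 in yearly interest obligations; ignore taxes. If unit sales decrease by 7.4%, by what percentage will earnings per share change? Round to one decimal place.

-22.5%

At 104,230 units, contribution = 104,230 × R$176.34 = R$18,379,918.20.
EBIT = R$18,379,918.20 − R$8,826,600 = R$9,553,318.20.
Interest = R$3,508,300.00, so EBIT − I = R$6,045,018.20.
Degree of combined leverage = contribution ÷ (EBIT − I) = R$18,379,918.20 ÷ R$6,045,018.20 = 3.0405.
%ΔEPS = DCL × %ΔSales = 3.0405 × -7.4% = -22.5%.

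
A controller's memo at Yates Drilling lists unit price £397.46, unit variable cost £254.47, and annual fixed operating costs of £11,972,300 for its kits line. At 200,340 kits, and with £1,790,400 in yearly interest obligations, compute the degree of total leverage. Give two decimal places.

1.92

At 200,340 units, contribution = 200,340 × £142.99 = £28,646,616.60.
Subtracting fixed costs: EBIT = £28,646,616.60 − £11,972,300 = £16,674,316.60. Interest = £1,790,400.00, so EBIT − I = £14,883,916.60.
Degree of total leverage = total CM / (EBIT − interest) = £28,646,616.60 / £14,883,916.60 = 1.9247.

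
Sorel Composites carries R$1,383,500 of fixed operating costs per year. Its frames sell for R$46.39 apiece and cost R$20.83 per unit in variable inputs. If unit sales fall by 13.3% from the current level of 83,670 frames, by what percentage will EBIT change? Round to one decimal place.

Contribution at this volume is 83,670 × R$25.56 = R$2,138,605.20.
Operating income = contribution − fixed costs = R$2,138,605.20 − R$1,383,500 = R$755,105.20.
So DOL = total CM / EBIT = R$2,138,605.20 / R$755,105.20 = 2.8322.
So EBIT moves 2.8322 × (-13.3%) = -37.7%.

-37.7%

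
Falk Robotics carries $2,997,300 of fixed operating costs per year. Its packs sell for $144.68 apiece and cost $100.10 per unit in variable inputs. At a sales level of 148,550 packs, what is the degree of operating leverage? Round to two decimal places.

Total contribution margin = 148,550 × $44.58 = $6,622,359.00.
Operating income = contribution − fixed costs = $6,622,359.00 − $2,997,300 = $3,625,059.00.
So DOL = total CM / EBIT = $6,622,359.00 / $3,625,059.00 = 1.8268.

1.83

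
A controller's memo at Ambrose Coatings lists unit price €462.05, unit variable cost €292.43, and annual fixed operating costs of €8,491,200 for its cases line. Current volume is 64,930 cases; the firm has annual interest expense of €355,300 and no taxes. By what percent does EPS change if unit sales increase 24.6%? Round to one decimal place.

+125.0%

At 64,930 units, contribution = 64,930 × €169.62 = €11,013,426.60.
Subtracting fixed costs: EBIT = €11,013,426.60 − €8,491,200 = €2,522,226.60.
After interest of €355,300.00, pre-tax earnings = €2,166,926.60.
DCL = total CM / (EBIT − I) = €11,013,426.60 / €2,166,926.60 = 5.0825.
EPS therefore changes by 5.0825 × (+24.6%) = +125.0%.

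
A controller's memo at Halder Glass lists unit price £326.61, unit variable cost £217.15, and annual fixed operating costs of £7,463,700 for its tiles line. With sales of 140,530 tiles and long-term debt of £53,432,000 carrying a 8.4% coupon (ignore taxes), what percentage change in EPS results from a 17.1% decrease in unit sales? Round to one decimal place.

Total contribution margin = 140,530 × £109.46 = £15,382,413.80.
EBIT = £15,382,413.80 − £7,463,700 = £7,918,713.80.
Interest = £4,488,288.00, so EBIT − I = £3,430,425.80.
Degree of combined leverage = contribution ÷ (EBIT − I) = £15,382,413.80 ÷ £3,430,425.80 = 4.4841.
%ΔEPS = DCL × %ΔSales = 4.4841 × -17.1% = -76.7%.

-76.7%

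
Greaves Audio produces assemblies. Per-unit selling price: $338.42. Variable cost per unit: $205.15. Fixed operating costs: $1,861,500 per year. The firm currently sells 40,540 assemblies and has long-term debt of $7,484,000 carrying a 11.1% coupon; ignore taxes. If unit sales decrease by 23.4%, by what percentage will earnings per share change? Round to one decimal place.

-46.6%

Contribution at this volume is 40,540 × $133.27 = $5,402,765.80.
Subtracting fixed costs: EBIT = $5,402,765.80 − $1,861,500 = $3,541,265.80.
Interest = $830,724.00, so EBIT − I = $2,710,541.80.
DCL = total CM / (EBIT − I) = $5,402,765.80 / $2,710,541.80 = 1.9932.
%ΔEPS = DCL × %ΔSales = 1.9932 × -23.4% = -46.6%.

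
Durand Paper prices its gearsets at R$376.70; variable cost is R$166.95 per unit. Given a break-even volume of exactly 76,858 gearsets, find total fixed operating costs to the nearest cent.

Unit CM = price − variable cost = R$376.70 − R$166.95 = R$209.75.
Since BE = FC / CM, FC = 76,858 × R$209.75 = R$16,120,965.50.

R$16,120,965.50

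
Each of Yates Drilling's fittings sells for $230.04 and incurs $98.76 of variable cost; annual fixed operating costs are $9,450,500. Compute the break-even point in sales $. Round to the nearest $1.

$16,559,971

CM per unit = $230.04 − $98.76 = $131.28; CM ratio = $131.28 / $230.04 = 0.5707.
Break-even sales = FC ÷ CM ratio = $9,450,500 × $230.04 / $131.28 = $16,559,971.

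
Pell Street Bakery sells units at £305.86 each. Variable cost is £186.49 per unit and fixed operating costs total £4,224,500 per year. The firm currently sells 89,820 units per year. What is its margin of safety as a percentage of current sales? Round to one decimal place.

60.6%

Contribution margin per unit = £305.86 − £186.49 = £119.37. Break-even units = £4,224,500 ÷ £119.37 = 35,389.96; break-even revenue = 35,389.96 × £305.86 = £10,824,374.38.
Actual sales revenue = 89,820 × £305.86 = £27,472,345.20.
Margin of safety = (£27,472,345.20 − £10,824,374.38) ÷ £27,472,345.20 = 60.6%.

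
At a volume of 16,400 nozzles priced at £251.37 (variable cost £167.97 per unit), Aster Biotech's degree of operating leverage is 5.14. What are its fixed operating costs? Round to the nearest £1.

Contribution at this volume is 16,400 × £83.40 = £1,367,760.00.
DOL = contribution / EBIT, so EBIT = £1,367,760.00 / 5.14 = £266,101.17.
Fixed costs = CM − EBIT = £1,367,760.00 − £266,101.17 = £1,101,659.

£1,101,659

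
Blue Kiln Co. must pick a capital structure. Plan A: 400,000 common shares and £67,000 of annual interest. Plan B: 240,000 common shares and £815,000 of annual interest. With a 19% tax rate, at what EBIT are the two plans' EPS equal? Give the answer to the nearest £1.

£1,937,000

At indifference, (EBIT − 67,000)(1 − t)/400,000 = (EBIT − 815,000)(1 − t)/240,000.
The (1 − t) factor cancels: (EBIT − 67,000) × 240,000 = (EBIT − 815,000) × 400,000.
Solving, EBIT = (815,000·400,000 − 67,000·240,000) / (400,000 − 240,000) = 309,920,000,000 / 160,000 = 1,937,000.00.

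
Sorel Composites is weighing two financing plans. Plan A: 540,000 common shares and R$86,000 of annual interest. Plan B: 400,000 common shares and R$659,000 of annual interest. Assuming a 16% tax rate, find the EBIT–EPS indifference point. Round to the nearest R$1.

Set EPS_A = EPS_B: (EBIT − R$86,000)(1 − 0.16) ÷ 540,000 = (EBIT − R$659,000)(1 − 0.16) ÷ 400,000.
The (1 − t) factor cancels: (EBIT − 86,000) × 400,000 = (EBIT − 659,000) × 540,000.
Solving, EBIT = (659,000·540,000 − 86,000·400,000) / (540,000 − 400,000) = 321,460,000,000 / 140,000 = 2,296,142.86.

R$2,296,143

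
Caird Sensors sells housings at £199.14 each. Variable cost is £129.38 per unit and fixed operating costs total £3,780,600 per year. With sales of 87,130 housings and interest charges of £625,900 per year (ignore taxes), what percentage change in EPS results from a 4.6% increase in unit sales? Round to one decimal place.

Total contribution margin = 87,130 × £69.76 = £6,078,188.80.
Subtracting fixed costs: EBIT = £6,078,188.80 − £3,780,600 = £2,297,588.80.
After interest of £625,900.00, pre-tax earnings = £1,671,688.80.
DCL = total CM / (EBIT − I) = £6,078,188.80 / £1,671,688.80 = 3.6360.
EPS therefore changes by 3.6360 × (+4.6%) = +16.7%.

+16.7%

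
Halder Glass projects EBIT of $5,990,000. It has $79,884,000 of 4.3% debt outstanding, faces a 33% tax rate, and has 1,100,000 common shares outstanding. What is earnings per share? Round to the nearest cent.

Interest = $3,435,012.00, so EBT = $5,990,000 − $3,435,012.00 = $2,554,988.00.
Net income = $2,554,988.00 × (1 − 0.33) = $1,711,841.96.
EPS = $1,711,841.96 ÷ 1,100,000 = $1.56.

$1.56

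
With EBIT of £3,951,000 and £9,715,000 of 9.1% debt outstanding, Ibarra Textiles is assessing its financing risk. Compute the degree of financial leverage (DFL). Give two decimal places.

Interest = £884,065.00.
DFL = EBIT ÷ (EBIT − I) = £3,951,000 ÷ (£3,951,000 − £884,065.00) = £3,951,000 ÷ £3,066,935.00 = 1.2883.

1.29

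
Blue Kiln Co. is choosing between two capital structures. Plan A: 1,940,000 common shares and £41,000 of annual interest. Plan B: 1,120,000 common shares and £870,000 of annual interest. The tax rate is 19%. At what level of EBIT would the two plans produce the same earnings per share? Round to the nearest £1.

At indifference, (EBIT − 41,000)(1 − t)/1,940,000 = (EBIT − 870,000)(1 − t)/1,120,000.
The (1 − t) factor cancels: (EBIT − 41,000) × 1,120,000 = (EBIT − 870,000) × 1,940,000.
Solving, EBIT = (870,000·1,940,000 − 41,000·1,120,000) / (1,940,000 − 1,120,000) = 1,641,880,000,000 / 820,000 = 2,002,292.68.

£2,002,293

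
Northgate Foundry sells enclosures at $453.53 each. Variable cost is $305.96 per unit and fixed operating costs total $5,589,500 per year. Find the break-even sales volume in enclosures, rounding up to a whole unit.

Contribution margin per unit = $453.53 − $305.96 = $147.57.
Units to break even: $5,589,500 ÷ $147.57 = 37,876.94, rounded up to 37,877.

37,877 enclosures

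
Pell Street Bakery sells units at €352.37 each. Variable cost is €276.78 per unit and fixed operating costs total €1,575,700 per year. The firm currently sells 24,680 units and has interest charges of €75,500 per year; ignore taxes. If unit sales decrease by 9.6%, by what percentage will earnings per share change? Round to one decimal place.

Total contribution margin = 24,680 × €75.59 = €1,865,561.20.
EBIT = €1,865,561.20 − €1,575,700 = €289,861.20.
Interest = €75,500.00, so EBIT − I = €214,361.20.
DCL = total CM / (EBIT − I) = €1,865,561.20 / €214,361.20 = 8.7029.
%ΔEPS = DCL × %ΔSales = 8.7029 × -9.6% = -83.5%.

-83.5%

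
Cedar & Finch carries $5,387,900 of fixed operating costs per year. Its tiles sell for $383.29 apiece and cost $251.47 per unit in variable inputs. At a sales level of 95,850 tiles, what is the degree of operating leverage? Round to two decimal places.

At 95,850 units, contribution = 95,850 × $131.82 = $12,634,947.00.
Subtracting fixed costs: EBIT = $12,634,947.00 − $5,387,900 = $7,247,047.00.
So DOL = total CM / EBIT = $12,634,947.00 / $7,247,047.00 = 1.7435.

1.74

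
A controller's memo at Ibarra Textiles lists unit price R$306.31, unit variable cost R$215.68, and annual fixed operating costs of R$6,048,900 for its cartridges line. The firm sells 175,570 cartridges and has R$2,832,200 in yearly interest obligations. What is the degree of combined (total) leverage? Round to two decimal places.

Contribution at this volume is 175,570 × R$90.63 = R$15,911,909.10.
Subtracting fixed costs: EBIT = R$15,911,909.10 − R$6,048,900 = R$9,863,009.10. Interest = R$2,832,200.00, so EBIT − I = R$7,030,809.10.
Degree of total leverage = total CM / (EBIT − interest) = R$15,911,909.10 / R$7,030,809.10 = 2.2632.

2.26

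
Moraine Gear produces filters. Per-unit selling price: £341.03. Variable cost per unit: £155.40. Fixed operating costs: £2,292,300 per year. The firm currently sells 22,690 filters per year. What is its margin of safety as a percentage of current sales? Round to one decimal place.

Each unit contributes £341.03 − £155.40 = £185.63. Break-even units = £2,292,300 ÷ £185.63 = 12,348.76; break-even revenue = 12,348.76 × £341.03 = £4,211,297.04.
Actual sales revenue = 22,690 × £341.03 = £7,737,970.70.
Margin of safety = (£7,737,970.70 − £4,211,297.04) ÷ £7,737,970.70 = 45.6%.

45.6%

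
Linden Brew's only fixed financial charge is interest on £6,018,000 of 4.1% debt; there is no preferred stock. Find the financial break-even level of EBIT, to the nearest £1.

Annual interest = 4.1% × £6,018,000 = £246,738.00.
With no preferred dividends, EPS = 0 when EBIT exactly covers interest, so the financial break-even EBIT is £246,738.00.

£246,738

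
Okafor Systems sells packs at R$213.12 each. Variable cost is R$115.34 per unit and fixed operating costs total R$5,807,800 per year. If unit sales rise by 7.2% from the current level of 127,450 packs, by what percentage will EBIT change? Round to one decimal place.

At 127,450 units, contribution = 127,450 × R$97.78 = R$12,462,061.00.
Operating income = contribution − fixed costs = R$12,462,061.00 − R$5,807,800 = R$6,654,261.00.
Degree of operating leverage = R$12,462,061.00 / R$6,654,261.00 = 1.8728.
%ΔEBIT = DOL × %ΔSales = 1.8728 × +7.2% = +13.5%.

+13.5%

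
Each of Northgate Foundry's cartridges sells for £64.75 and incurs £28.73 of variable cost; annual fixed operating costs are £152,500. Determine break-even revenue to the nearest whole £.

CM per unit = £64.75 − £28.73 = £36.02; CM ratio = £36.02 / £64.75 = 0.5563.
Break-even sales = FC ÷ CM ratio = £152,500 × £64.75 / £36.02 = £274,136.

£274,136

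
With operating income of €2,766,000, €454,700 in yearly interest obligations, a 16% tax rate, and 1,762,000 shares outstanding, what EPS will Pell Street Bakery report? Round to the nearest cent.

Interest = €454,700.00, so EBT = €2,766,000 − €454,700.00 = €2,311,300.00.
Net income = €2,311,300.00 × (1 − 0.16) = €1,941,492.00.
EPS = €1,941,492.00 ÷ 1,762,000 = €1.10.

€1.10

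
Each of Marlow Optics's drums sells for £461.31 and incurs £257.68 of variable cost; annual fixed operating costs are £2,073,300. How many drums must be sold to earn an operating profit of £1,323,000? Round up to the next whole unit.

16,679 drums

Unit CM = price − variable cost = £461.31 − £257.68 = £203.63.
Need Q such that Q × £203.63 − £2,073,300 = £1,323,000, i.e. Q = £3,396,300 / £203.63 = 16,678.78 → 16,679.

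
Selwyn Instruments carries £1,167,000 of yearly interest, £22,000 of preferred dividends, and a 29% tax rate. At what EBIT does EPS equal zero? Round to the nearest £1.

£1,197,986

Grossing the preferred dividend up to pre-tax terms: £22,000 / (1 − 0.29) = £30,985.92.
EPS = 0 when EBIT covers interest plus the pre-tax preferred burden: £1,167,000 + £30,985.92 = £1,197,985.92.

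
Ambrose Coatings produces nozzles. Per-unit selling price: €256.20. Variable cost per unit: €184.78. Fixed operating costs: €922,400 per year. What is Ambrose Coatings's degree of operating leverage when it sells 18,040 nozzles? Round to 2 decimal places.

3.52

Contribution at this volume is 18,040 × €71.42 = €1,288,416.80.
Operating income = contribution − fixed costs = €1,288,416.80 − €922,400 = €366,016.80.
So DOL = total CM / EBIT = €1,288,416.80 / €366,016.80 = 3.5201.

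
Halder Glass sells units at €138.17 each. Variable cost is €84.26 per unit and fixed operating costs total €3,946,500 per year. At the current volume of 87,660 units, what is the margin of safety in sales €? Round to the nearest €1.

Unit CM = price − variable cost = €138.17 − €84.26 = €53.91. Break-even units = €3,946,500 ÷ €53.91 = 73,205.34; break-even revenue = 73,205.34 × €138.17 = €10,114,782.14.
Actual sales revenue = 87,660 × €138.17 = €12,111,982.20.
Margin of safety = €12,111,982.20 − €10,114,782.14 = €1,997,200.

€1,997,200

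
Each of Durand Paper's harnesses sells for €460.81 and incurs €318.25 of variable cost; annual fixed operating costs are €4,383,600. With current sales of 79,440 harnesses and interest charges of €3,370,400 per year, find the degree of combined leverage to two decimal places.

Contribution at this volume is 79,440 × €142.56 = €11,324,966.40.
Operating income = contribution − fixed costs = €11,324,966.40 − €4,383,600 = €6,941,366.40. Interest = €3,370,400.00.
DOL = €11,324,966.40 ÷ €6,941,366.40 = 1.6315; DFL = €6,941,366.40 ÷ €3,570,966.40 = 1.9438.
DCL = DOL × DFL = 1.6315 × 1.9438 = 3.1713.

3.17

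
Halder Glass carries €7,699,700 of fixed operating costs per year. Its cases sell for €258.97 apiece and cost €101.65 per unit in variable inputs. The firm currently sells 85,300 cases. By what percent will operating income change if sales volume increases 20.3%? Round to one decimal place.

Contribution at this volume is 85,300 × €157.32 = €13,419,396.00.
EBIT = €13,419,396.00 − €7,699,700 = €5,719,696.00.
DOL = contribution ÷ EBIT = €13,419,396.00 ÷ €5,719,696.00 = 2.3462.
%ΔEBIT = DOL × %ΔSales = 2.3462 × +20.3% = +47.6%.

+47.6%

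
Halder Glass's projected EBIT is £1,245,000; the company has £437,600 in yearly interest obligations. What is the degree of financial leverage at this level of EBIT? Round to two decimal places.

Interest = £437,600.00.
Degree of financial leverage = EBIT / (EBIT − interest) = £1,245,000 / £807,400.00 = 1.5420.

1.54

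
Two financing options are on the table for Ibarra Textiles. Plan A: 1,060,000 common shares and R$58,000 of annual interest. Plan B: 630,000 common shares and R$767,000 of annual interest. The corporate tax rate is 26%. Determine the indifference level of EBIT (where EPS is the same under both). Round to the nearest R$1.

At indifference, (EBIT − 58,000)(1 − t)/1,060,000 = (EBIT − 767,000)(1 − t)/630,000.
Cancelling (1 − t) and cross-multiplying: 630,000·(EBIT − 58,000) = 1,060,000·(EBIT − 767,000).
EBIT × (1,060,000 − 630,000) = 767,000 × 1,060,000 − 58,000 × 630,000 = 776,480,000,000, so EBIT = 776,480,000,000 ÷ 430,000 = 1,805,767.44.

R$1,805,767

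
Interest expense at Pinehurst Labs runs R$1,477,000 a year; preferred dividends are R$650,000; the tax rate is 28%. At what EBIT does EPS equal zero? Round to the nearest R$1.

R$2,379,778

Preferred dividends are paid after tax, so their pre-tax equivalent is R$650,000 ÷ (1 − 0.28) = R$902,777.78.
EPS = 0 when EBIT covers interest plus the pre-tax preferred burden: R$1,477,000 + R$902,777.78 = R$2,379,777.78.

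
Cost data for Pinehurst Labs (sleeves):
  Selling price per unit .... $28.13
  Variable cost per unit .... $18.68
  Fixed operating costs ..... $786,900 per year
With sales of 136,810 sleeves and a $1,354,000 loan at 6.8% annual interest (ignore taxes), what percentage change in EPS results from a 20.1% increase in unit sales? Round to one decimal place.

+62.8%

At 136,810 units, contribution = 136,810 × $9.45 = $1,292,854.50.
Subtracting fixed costs: EBIT = $1,292,854.50 − $786,900 = $505,954.50.
After interest of $92,072.00, pre-tax earnings = $413,882.50.
Degree of combined leverage = contribution ÷ (EBIT − I) = $1,292,854.50 ÷ $413,882.50 = 3.1237.
EPS therefore changes by 3.1237 × (+20.1%) = +62.8%.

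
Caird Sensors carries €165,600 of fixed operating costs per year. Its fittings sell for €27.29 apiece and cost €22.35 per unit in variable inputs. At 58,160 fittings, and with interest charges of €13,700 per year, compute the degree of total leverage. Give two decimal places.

Total contribution margin = 58,160 × €4.94 = €287,310.40.
Operating income = contribution − fixed costs = €287,310.40 − €165,600 = €121,710.40. Interest = €13,700.00.
DOL = €287,310.40 ÷ €121,710.40 = 2.3606; DFL = €121,710.40 ÷ €108,010.40 = 1.1268.
Combined leverage = 2.3606 × 1.1268 = 2.6599.

2.66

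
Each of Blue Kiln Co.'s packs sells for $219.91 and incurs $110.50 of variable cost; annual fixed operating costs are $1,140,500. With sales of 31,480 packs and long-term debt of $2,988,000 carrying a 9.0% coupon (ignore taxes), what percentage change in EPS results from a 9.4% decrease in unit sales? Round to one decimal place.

Total contribution margin = 31,480 × $109.41 = $3,444,226.80.
Subtracting fixed costs: EBIT = $3,444,226.80 − $1,140,500 = $2,303,726.80.
After interest of $268,920.00, pre-tax earnings = $2,034,806.80.
Degree of combined leverage = contribution ÷ (EBIT − I) = $3,444,226.80 ÷ $2,034,806.80 = 1.6927.
EPS therefore changes by 1.6927 × (-9.4%) = -15.9%.

-15.9%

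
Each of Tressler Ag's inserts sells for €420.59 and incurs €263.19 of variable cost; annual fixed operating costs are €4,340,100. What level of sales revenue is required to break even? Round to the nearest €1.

Contribution margin per unit = €420.59 − €263.19 = €157.40, a CM ratio of €157.40 ÷ €420.59 = 0.3742.
Break-even sales = FC ÷ CM ratio = €4,340,100 × €420.59 / €157.40 = €11,597,221.

€11,597,221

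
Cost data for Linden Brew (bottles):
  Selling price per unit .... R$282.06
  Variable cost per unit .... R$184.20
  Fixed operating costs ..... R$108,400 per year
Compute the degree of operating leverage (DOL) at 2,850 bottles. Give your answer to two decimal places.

1.64

Total contribution margin = 2,850 × R$97.86 = R$278,901.00.
EBIT = R$278,901.00 − R$108,400 = R$170,501.00.
DOL = contribution ÷ EBIT = R$278,901.00 ÷ R$170,501.00 = 1.6358.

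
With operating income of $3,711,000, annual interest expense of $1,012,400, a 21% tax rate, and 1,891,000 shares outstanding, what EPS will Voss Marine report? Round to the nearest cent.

$1.13

Interest = $1,012,400.00, so EBT = $3,711,000 − $1,012,400.00 = $2,698,600.00.
After tax at 21%: net income = $2,698,600.00 × 0.79 = $2,131,894.00.
EPS = $2,131,894.00 ÷ 1,891,000 = $1.13.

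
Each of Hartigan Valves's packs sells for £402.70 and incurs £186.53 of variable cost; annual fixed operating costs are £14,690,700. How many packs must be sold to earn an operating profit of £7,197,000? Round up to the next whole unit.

Contribution margin per unit = £402.70 − £186.53 = £216.17.
Units = (FC + target) / CM = (£14,690,700 + £7,197,000) / £216.17 = 101,252.26, so 101,253 packs.

101,253 packs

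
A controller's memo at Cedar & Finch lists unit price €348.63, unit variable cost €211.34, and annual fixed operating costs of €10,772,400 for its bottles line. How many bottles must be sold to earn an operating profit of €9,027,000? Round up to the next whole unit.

Unit CM = price − variable cost = €348.63 − €211.34 = €137.29.
Units = (FC + target) / CM = (€10,772,400 + €9,027,000) / €137.29 = 144,215.89, so 144,216 bottles.

144,216 bottles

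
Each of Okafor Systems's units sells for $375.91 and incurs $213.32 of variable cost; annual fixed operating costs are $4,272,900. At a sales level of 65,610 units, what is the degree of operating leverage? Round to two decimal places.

Contribution at this volume is 65,610 × $162.59 = $10,667,529.90.
Operating income = contribution − fixed costs = $10,667,529.90 − $4,272,900 = $6,394,629.90.
DOL = contribution ÷ EBIT = $10,667,529.90 ÷ $6,394,629.90 = 1.6682.

1.67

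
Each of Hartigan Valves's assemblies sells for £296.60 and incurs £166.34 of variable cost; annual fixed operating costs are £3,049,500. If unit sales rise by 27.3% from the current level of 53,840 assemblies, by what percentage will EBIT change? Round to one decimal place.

At 53,840 units, contribution = 53,840 × £130.26 = £7,013,198.40.
Subtracting fixed costs: EBIT = £7,013,198.40 − £3,049,500 = £3,963,698.40.
Degree of operating leverage = £7,013,198.40 / £3,963,698.40 = 1.7694.
So EBIT moves 1.7694 × (+27.3%) = +48.3%.

+48.3%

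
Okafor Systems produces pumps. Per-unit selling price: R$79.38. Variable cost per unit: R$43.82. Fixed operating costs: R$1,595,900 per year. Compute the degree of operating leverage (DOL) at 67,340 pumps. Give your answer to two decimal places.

At 67,340 units, contribution = 67,340 × R$35.56 = R$2,394,610.40.
Operating income = contribution − fixed costs = R$2,394,610.40 − R$1,595,900 = R$798,710.40.
So DOL = total CM / EBIT = R$2,394,610.40 / R$798,710.40 = 2.9981.

3.00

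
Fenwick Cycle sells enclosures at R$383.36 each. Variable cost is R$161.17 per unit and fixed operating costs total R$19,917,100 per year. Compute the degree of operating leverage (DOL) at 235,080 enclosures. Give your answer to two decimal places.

Contribution at this volume is 235,080 × R$222.19 = R$52,232,425.20.
Operating income = contribution − fixed costs = R$52,232,425.20 − R$19,917,100 = R$32,315,325.20.
So DOL = total CM / EBIT = R$52,232,425.20 / R$32,315,325.20 = 1.6163.

1.62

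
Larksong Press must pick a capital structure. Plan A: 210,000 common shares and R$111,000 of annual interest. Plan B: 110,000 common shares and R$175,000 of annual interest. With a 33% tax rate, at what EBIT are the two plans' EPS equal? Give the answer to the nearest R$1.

At indifference, (EBIT − 111,000)(1 − t)/210,000 = (EBIT − 175,000)(1 − t)/110,000.
Cancelling (1 − t) and cross-multiplying: 110,000·(EBIT − 111,000) = 210,000·(EBIT − 175,000).
EBIT × (210,000 − 110,000) = 175,000 × 210,000 − 111,000 × 110,000 = 24,540,000,000, so EBIT = 24,540,000,000 ÷ 100,000 = 245,400.00.

R$245,400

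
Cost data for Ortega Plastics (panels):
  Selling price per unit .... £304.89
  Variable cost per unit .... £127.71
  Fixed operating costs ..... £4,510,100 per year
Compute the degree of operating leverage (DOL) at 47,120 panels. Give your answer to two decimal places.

At 47,120 units, contribution = 47,120 × £177.18 = £8,348,721.60.
Operating income = contribution − fixed costs = £8,348,721.60 − £4,510,100 = £3,838,621.60.
So DOL = total CM / EBIT = £8,348,721.60 / £3,838,621.60 = 2.1749.

2.17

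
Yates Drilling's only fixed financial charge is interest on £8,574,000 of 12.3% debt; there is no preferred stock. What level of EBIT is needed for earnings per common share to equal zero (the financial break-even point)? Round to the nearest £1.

£1,054,602

Annual interest = 12.3% × £8,574,000 = £1,054,602.00.
Without preferred stock the financial break-even is simply EBIT = interest = £1,054,602.00.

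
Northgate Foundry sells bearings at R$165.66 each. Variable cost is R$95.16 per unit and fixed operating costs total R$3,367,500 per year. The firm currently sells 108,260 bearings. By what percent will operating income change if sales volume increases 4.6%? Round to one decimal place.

+8.2%

Total contribution margin = 108,260 × R$70.50 = R$7,632,330.00.
Operating income = contribution − fixed costs = R$7,632,330.00 − R$3,367,500 = R$4,264,830.00.
DOL = contribution ÷ EBIT = R$7,632,330.00 ÷ R$4,264,830.00 = 1.7896.
%ΔEBIT = DOL × %ΔSales = 1.7896 × +4.6% = +8.2%.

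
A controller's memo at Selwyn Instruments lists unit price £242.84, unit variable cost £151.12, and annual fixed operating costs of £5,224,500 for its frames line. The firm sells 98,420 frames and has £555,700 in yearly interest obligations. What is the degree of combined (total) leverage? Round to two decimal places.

Contribution at this volume is 98,420 × £91.72 = £9,027,082.40.
Subtracting fixed costs: EBIT = £9,027,082.40 − £5,224,500 = £3,802,582.40. Interest = £555,700.00, so EBIT − I = £3,246,882.40.
DCL = contribution ÷ (EBIT − I) = £9,027,082.40 ÷ £3,246,882.40 = 2.7802.

2.78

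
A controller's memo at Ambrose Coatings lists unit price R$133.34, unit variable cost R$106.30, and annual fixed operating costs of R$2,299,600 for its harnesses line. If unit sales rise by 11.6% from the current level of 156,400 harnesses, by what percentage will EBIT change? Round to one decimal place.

+25.4%

Contribution at this volume is 156,400 × R$27.04 = R$4,229,056.00.
Operating income = contribution − fixed costs = R$4,229,056.00 − R$2,299,600 = R$1,929,456.00.
Degree of operating leverage = R$4,229,056.00 / R$1,929,456.00 = 2.1918.
So EBIT moves 2.1918 × (+11.6%) = +25.4%.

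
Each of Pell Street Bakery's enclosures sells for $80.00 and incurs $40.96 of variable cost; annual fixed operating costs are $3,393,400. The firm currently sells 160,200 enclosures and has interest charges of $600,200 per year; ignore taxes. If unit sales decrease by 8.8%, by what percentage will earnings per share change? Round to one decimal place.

-24.3%

Contribution at this volume is 160,200 × $39.04 = $6,254,208.00.
Operating income = contribution − fixed costs = $6,254,208.00 − $3,393,400 = $2,860,808.00.
After interest of $600,200.00, pre-tax earnings = $2,260,608.00.
DCL = total CM / (EBIT − I) = $6,254,208.00 / $2,260,608.00 = 2.7666.
%ΔEPS = DCL × %ΔSales = 2.7666 × -8.8% = -24.3%.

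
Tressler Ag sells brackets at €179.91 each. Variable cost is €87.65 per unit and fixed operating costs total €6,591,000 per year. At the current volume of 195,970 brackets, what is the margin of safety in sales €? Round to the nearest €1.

Contribution margin per unit = €179.91 − €87.65 = €92.26. Break-even units = €6,591,000 ÷ €92.26 = 71,439.41; break-even revenue = 71,439.41 × €179.91 = €12,852,664.32.
Current sales = 195,970 × €179.91 = €35,256,962.70.
Margin of safety = €35,256,962.70 − €12,852,664.32 = €22,404,298.

€22,404,298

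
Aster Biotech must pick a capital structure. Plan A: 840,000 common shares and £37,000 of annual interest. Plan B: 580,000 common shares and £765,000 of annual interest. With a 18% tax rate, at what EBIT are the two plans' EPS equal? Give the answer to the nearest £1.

At indifference, (EBIT − 37,000)(1 − t)/840,000 = (EBIT − 765,000)(1 − t)/580,000.
Cancelling (1 − t) and cross-multiplying: 580,000·(EBIT − 37,000) = 840,000·(EBIT − 765,000).
EBIT × (840,000 − 580,000) = 765,000 × 840,000 − 37,000 × 580,000 = 621,140,000,000, so EBIT = 621,140,000,000 ÷ 260,000 = 2,389,000.00.

£2,389,000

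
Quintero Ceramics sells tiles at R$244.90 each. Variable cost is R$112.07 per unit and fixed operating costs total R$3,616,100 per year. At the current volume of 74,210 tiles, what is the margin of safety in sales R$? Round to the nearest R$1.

Each unit contributes R$244.90 − R$112.07 = R$132.83. Break-even units = R$3,616,100 ÷ R$132.83 = 27,223.52; break-even revenue = 27,223.52 × R$244.90 = R$6,667,039.75.
Current sales = 74,210 × R$244.90 = R$18,174,029.00.
Margin of safety = R$18,174,029.00 − R$6,667,039.75 = R$11,506,989.

R$11,506,989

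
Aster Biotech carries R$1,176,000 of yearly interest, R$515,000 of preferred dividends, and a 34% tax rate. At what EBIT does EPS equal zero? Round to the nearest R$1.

R$1,956,303

Grossing the preferred dividend up to pre-tax terms: R$515,000 / (1 − 0.34) = R$780,303.03.
Financial break-even EBIT = interest + D_p ÷ (1 − t) = R$1,176,000 + R$780,303.03 = R$1,956,303.03.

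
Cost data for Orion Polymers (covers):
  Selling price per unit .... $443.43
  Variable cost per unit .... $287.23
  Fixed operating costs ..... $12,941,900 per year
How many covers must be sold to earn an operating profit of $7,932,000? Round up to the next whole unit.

133,636 covers

Unit CM = price − variable cost = $443.43 − $287.23 = $156.20.
Required volume = (fixed costs + target profit) ÷ CM = ($12,941,900 + $7,932,000) ÷ $156.20 = 133,635.72, so 133,636 covers.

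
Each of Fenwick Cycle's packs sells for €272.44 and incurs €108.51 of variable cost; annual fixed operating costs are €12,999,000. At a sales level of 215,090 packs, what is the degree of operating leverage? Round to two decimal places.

At 215,090 units, contribution = 215,090 × €163.93 = €35,259,703.70.
EBIT = €35,259,703.70 − €12,999,000 = €22,260,703.70.
Degree of operating leverage = €35,259,703.70 / €22,260,703.70 = 1.5839.

1.58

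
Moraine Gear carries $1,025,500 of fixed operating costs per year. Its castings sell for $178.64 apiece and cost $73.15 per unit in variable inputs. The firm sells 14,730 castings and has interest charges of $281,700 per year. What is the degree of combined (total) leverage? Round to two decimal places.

6.30

Total contribution margin = 14,730 × $105.49 = $1,553,867.70.
Subtracting fixed costs: EBIT = $1,553,867.70 − $1,025,500 = $528,367.70. Interest = $281,700.00, so EBIT − I = $246,667.70.
Degree of total leverage = total CM / (EBIT − interest) = $1,553,867.70 / $246,667.70 = 6.2994.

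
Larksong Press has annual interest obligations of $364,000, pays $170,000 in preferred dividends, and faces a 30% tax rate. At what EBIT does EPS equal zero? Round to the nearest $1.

Preferred dividends are paid after tax, so their pre-tax equivalent is $170,000 ÷ (1 − 0.30) = $242,857.14.
EPS = 0 when EBIT covers interest plus the pre-tax preferred burden: $364,000 + $242,857.14 = $606,857.14.

$606,857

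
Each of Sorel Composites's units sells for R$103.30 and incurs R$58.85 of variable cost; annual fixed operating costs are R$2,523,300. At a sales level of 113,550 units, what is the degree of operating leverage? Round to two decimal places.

2.00

At 113,550 units, contribution = 113,550 × R$44.45 = R$5,047,297.50.
Operating income = contribution − fixed costs = R$5,047,297.50 − R$2,523,300 = R$2,523,997.50.
So DOL = total CM / EBIT = R$5,047,297.50 / R$2,523,997.50 = 1.9997.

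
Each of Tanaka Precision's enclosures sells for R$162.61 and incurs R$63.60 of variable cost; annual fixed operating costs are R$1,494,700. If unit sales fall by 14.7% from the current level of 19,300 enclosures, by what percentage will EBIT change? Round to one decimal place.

-67.5%

Contribution at this volume is 19,300 × R$99.01 = R$1,910,893.00.
Operating income = contribution − fixed costs = R$1,910,893.00 − R$1,494,700 = R$416,193.00.
So DOL = total CM / EBIT = R$1,910,893.00 / R$416,193.00 = 4.5914.
%ΔEBIT = DOL × %ΔSales = 4.5914 × -14.7% = -67.5%.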